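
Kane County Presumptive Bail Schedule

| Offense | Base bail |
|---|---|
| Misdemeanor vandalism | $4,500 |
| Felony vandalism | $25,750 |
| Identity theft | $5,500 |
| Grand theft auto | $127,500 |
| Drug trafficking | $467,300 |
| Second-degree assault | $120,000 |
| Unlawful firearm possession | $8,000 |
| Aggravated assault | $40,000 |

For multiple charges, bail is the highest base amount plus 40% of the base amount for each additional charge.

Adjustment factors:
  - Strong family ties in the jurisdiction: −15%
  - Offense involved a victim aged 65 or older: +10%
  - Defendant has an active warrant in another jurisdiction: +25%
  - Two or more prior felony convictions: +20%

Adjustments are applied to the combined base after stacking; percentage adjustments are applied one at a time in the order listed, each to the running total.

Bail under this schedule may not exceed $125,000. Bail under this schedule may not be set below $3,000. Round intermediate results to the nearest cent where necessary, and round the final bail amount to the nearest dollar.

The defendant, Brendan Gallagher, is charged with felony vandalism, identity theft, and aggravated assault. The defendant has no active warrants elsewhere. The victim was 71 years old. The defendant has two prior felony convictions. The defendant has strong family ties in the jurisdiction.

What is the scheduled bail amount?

$58,905

Base amounts from the schedule: felony vandalism $25,750; identity theft $5,500; aggravated assault $40,000.
Stacking rule: highest base plus 40% of each additional charge. Highest is aggravated assault at $40,000. Additional: $25,750 × 40% = $10,300; $5,500 × 40% = $2,200. Combined base = $40,000 + $12,500 = $52,500.
Strong family ties in the jurisdiction (−15%): $52,500 × 0.85 = $44,625.
Offense involved a victim aged 65 or older (+10%): $44,625 × 1.1 = $49,087.50.
Two or more prior felony convictions (+20%): $49,087.50 × 1.2 = $58,905.
$58,905 is within the $125,000 maximum.
$58,905 is at or above the $3,000 minimum.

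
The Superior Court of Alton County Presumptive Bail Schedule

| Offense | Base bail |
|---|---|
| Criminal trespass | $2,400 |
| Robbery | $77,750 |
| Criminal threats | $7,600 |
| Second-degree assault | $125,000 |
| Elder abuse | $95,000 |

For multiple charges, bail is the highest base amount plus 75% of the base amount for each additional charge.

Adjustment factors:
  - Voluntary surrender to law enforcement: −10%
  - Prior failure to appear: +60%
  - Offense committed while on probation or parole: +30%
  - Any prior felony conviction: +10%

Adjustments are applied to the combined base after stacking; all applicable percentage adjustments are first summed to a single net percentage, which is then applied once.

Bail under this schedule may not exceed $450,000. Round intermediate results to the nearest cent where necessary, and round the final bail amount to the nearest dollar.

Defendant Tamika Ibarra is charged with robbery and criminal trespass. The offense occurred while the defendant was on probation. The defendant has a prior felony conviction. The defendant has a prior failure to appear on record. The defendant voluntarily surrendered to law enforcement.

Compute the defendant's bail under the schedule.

Base amounts from the schedule: robbery $77,750; criminal trespass $2,400.
Stacking rule: highest base plus 75% of each additional charge. Highest is robbery at $77,750. Additional: $2,400 × 75% = $1,800. Combined base = $77,750 + $1,800 = $79,550.
Net percentage adjustment: −10% +60% +30% +10% = +90%. $79,550 × 1.9 = $151,145.
$151,145 is within the $450,000 maximum.

$151,145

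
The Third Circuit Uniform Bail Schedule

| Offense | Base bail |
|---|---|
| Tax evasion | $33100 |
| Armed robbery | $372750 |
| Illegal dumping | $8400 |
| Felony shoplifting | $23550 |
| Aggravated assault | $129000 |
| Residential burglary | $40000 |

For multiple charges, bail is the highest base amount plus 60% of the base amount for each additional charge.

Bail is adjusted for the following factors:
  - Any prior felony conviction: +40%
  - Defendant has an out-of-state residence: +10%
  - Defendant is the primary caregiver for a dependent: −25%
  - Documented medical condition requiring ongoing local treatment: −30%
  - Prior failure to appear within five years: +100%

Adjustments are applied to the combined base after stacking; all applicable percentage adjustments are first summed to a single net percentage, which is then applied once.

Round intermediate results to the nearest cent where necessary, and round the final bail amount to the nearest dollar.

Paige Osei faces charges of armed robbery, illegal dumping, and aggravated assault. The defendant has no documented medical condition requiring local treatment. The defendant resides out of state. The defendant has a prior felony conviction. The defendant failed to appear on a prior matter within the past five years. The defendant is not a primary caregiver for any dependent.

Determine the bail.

$1137975

Base amounts from the schedule: armed robbery $372750; illegal dumping $8400; aggravated assault $129000.
Stacking rule: highest base plus 60% of each additional charge. Highest is armed robbery at $372750. Additional: $8400 × 60% = $5040; $129000 × 60% = $77400. Combined base = $372750 + $82440 = $455190.
Net percentage adjustment: +40% +10% +100% = +150%. $455190 × 2.5 = $1137975.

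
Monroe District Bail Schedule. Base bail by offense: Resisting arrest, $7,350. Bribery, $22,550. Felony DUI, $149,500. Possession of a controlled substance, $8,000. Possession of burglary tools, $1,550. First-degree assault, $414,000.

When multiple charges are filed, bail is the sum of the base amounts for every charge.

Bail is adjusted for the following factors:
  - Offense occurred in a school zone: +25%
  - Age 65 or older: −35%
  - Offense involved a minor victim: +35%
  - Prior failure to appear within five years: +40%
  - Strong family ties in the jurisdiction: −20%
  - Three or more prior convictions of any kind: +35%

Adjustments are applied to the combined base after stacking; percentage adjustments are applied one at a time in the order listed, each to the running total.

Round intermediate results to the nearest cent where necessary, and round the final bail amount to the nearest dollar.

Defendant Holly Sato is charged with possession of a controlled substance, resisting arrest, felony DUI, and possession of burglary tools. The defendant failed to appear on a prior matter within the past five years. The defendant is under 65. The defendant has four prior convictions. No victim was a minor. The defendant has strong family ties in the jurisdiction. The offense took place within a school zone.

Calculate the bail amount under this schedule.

$314,496

Base amounts from the schedule: possession of a controlled substance $8,000; resisting arrest $7,350; felony DUI $149,500; possession of burglary tools $1,550.
Stacking rule: sum of all bases. $8,000 + $7,350 + $149,500 + $1,550 = $166,400.
Offense occurred in a school zone (+25%): $166,400 × 1.25 = $208,000.
Prior failure to appear within five years (+40%): $208,000 × 1.4 = $291,200.
Strong family ties in the jurisdiction (−20%): $291,200 × 0.8 = $232,960.
Three or more prior convictions of any kind (+35%): $232,960 × 1.35 = $314,496.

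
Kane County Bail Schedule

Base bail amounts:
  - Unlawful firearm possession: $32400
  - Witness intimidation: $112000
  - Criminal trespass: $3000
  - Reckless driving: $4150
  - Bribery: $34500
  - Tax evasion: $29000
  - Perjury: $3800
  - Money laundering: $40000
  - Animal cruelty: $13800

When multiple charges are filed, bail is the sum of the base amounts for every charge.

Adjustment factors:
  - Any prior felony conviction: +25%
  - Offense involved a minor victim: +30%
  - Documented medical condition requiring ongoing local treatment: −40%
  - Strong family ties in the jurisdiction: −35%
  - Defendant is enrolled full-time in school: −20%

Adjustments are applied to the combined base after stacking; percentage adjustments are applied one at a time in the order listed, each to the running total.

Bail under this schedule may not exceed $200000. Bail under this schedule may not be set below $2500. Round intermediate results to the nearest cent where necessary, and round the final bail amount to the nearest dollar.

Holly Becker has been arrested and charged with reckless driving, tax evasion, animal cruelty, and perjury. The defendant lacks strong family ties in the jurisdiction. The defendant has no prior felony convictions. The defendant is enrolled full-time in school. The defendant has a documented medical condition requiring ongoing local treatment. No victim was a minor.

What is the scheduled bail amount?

Base amounts from the schedule: reckless driving $4150; tax evasion $29000; animal cruelty $13800; perjury $3800.
Stacking rule: sum of all bases. $4150 + $29000 + $13800 + $3800 = $50750.
Documented medical condition requiring ongoing local treatment (−40%): $50750 × 0.6 = $30450.
Defendant is enrolled full-time in school (−20%): $30450 × 0.8 = $24360.
$24360 is within the $200000 maximum.
$24360 is at or above the $2500 minimum.

$24360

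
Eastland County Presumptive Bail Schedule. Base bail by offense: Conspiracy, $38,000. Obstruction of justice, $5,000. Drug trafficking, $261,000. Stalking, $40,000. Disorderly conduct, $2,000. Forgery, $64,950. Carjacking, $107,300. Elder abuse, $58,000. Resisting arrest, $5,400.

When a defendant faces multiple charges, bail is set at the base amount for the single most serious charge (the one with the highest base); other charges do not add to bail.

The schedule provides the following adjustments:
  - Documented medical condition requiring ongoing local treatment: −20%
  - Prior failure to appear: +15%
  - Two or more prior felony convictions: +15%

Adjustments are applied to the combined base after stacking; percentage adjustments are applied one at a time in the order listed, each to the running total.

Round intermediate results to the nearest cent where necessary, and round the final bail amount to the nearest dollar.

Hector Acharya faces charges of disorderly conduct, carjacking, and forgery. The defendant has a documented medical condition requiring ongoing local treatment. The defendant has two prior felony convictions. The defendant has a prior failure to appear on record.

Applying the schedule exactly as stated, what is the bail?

Base amounts from the schedule: disorderly conduct $2,000; carjacking $107,300; forgery $64,950.
Stacking rule: use the highest base only. Highest is carjacking at $107,300. Combined base = $107,300.
Documented medical condition requiring ongoing local treatment (−20%): $107,300 × 0.8 = $85,840.
Prior failure to appear (+15%): $85,840 × 1.15 = $98,716.
Two or more prior felony convictions (+15%): $98,716 × 1.15 = $113,523.40.
Rounded to the nearest dollar: $113,523.

$113,523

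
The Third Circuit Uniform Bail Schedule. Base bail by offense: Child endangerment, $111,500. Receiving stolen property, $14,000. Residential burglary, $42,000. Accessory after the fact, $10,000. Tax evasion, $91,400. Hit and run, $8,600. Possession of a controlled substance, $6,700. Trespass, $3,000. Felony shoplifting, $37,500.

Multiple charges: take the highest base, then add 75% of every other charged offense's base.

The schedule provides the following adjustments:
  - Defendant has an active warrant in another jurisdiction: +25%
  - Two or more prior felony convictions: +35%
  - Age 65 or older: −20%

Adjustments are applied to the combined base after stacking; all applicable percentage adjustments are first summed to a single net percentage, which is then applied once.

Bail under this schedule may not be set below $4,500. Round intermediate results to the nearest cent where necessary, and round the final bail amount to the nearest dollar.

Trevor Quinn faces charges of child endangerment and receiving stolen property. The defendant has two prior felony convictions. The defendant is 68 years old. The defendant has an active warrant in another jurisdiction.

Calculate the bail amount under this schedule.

$170,800

Base amounts from the schedule: child endangerment $111,500; receiving stolen property $14,000.
Stacking rule: highest base plus 75% of each additional charge. Highest is child endangerment at $111,500. Additional: $14,000 × 75% = $10,500. Combined base = $111,500 + $10,500 = $122,000.
Net percentage adjustment: +25% +35% −20% = +40%. $122,000 × 1.4 = $170,800.
$170,800 is at or above the $4,500 minimum.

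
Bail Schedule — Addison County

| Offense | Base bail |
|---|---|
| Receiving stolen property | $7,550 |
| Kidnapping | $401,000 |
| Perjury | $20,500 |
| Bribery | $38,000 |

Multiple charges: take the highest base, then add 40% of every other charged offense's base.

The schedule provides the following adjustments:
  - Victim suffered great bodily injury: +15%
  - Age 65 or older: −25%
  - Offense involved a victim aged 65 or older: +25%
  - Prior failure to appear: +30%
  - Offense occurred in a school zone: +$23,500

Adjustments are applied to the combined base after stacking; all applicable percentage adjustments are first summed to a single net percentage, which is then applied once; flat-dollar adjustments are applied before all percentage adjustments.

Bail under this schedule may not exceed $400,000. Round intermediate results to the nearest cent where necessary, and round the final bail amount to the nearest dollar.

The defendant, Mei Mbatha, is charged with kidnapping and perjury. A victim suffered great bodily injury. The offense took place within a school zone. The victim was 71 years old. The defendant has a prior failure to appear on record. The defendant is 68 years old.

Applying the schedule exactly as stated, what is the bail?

$400,000

Base amounts from the schedule: kidnapping $401,000; perjury $20,500.
Stacking rule: highest base plus 40% of each additional charge. Highest is kidnapping at $401,000. Additional: $20,500 × 40% = $8,200. Combined base = $401,000 + $8,200 = $409,200.
Offense occurred in a school zone (+$23,500 flat): $409,200 + $23,500 = $432,700.
Net percentage adjustment: +15% −25% +25% +30% = +45%. $432,700 × 1.45 = $627,415.
Result $627,415 exceeds the maximum of $400,000; bail is capped at $400,000.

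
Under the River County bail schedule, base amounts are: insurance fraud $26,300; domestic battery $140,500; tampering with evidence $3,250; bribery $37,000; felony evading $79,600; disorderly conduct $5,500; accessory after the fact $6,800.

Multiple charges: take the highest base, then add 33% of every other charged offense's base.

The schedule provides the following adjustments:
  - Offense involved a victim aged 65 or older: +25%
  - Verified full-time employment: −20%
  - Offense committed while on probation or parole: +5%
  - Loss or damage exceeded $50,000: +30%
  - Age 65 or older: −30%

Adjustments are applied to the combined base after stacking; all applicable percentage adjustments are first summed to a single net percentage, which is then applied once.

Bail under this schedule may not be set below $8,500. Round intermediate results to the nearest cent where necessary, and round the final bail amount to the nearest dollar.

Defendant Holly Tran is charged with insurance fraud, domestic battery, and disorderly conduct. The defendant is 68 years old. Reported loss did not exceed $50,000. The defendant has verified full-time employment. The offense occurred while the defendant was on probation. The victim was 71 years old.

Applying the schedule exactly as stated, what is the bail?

Base amounts from the schedule: insurance fraud $26,300; domestic battery $140,500; disorderly conduct $5,500.
Stacking rule: highest base plus 33% of each additional charge. Highest is domestic battery at $140,500. Additional: $26,300 × 33% = $8,679; $5,500 × 33% = $1,815. Combined base = $140,500 + $10,494 = $150,994.
Net percentage adjustment: +25% −20% +5% −30% = −20%. $150,994 × 0.8 = $120,795.20.
$120,795.20 is at or above the $8,500 minimum.
Rounded to the nearest dollar: $120,795.

$120,795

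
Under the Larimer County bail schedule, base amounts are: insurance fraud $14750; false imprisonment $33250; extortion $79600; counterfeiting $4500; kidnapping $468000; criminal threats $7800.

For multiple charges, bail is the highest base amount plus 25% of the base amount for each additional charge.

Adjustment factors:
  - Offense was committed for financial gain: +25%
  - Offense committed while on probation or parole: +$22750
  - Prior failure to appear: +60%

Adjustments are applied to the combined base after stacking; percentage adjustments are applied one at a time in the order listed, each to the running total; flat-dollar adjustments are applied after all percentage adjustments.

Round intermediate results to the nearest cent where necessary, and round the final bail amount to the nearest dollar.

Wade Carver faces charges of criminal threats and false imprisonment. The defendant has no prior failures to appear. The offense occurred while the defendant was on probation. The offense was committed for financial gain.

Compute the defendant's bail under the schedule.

Base amounts from the schedule: criminal threats $7800; false imprisonment $33250.
Stacking rule: highest base plus 25% of each additional charge. Highest is false imprisonment at $33250. Additional: $7800 × 25% = $1950. Combined base = $33250 + $1950 = $35200.
Offense was committed for financial gain (+25%): $35200 × 1.25 = $44000.
Offense committed while on probation or parole (+$22750 flat): $44000 + $22750 = $66750.

$66750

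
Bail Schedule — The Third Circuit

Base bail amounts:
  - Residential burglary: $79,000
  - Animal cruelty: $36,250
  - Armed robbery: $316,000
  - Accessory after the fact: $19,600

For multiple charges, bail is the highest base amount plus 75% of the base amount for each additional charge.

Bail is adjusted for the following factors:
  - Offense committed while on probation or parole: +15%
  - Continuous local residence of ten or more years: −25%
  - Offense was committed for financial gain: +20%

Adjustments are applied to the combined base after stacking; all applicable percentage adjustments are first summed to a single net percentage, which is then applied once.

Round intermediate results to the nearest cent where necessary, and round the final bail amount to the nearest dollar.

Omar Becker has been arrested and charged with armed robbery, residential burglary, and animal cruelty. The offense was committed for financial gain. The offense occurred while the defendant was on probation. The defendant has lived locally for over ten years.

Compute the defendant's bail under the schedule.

$442,681

Base amounts from the schedule: armed robbery $316,000; residential burglary $79,000; animal cruelty $36,250.
Stacking rule: highest base plus 75% of each additional charge. Highest is armed robbery at $316,000. Additional: $79,000 × 75% = $59,250; $36,250 × 75% = $27,187.50. Combined base = $316,000 + $86,437.50 = $402,437.50.
Net percentage adjustment: +15% −25% +20% = +10%. $402,437.50 × 1.1 = $442,681.25.
Rounded to the nearest dollar: $442,681.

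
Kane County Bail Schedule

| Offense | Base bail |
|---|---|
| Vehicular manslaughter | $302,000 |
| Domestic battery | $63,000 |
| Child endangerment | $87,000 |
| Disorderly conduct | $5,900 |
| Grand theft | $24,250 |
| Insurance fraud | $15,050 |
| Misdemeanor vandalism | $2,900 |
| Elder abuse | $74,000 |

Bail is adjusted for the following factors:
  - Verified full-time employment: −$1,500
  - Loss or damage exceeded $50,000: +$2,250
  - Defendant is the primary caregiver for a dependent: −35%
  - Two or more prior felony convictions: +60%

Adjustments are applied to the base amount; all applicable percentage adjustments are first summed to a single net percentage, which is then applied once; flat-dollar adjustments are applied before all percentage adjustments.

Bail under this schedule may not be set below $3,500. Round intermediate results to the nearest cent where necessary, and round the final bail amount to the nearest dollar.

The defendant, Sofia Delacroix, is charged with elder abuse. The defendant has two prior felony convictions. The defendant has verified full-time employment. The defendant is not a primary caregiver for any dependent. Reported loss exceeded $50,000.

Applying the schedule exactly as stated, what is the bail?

$119,600

Base amounts from the schedule: elder abuse $74,000.
Single charge. Combined base = $74,000.
Verified full-time employment (−$1,500 flat): $74,000 − $1,500 = $72,500.
Loss or damage exceeded $50,000 (+$2,250 flat): $72,500 + $2,250 = $74,750.
Two or more prior felony convictions (+60%): $74,750 × 1.6 = $119,600.
$119,600 is at or above the $3,500 minimum.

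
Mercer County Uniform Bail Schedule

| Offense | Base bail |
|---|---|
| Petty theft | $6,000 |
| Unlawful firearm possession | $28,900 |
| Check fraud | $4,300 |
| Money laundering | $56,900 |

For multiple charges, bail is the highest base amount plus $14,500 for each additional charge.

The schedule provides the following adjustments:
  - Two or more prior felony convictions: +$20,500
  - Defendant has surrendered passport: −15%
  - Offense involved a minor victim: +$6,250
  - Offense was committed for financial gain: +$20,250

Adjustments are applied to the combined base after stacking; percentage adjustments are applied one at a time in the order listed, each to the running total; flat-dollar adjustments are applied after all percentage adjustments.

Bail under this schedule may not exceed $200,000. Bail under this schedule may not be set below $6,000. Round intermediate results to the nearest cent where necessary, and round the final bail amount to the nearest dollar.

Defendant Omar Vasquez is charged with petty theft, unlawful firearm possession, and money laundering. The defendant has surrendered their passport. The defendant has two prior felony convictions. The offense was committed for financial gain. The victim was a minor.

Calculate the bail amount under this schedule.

$120,015

Base amounts from the schedule: petty theft $6,000; unlawful firearm possession $28,900; money laundering $56,900.
Stacking rule: highest base plus $14,500 per additional charge. Highest is money laundering at $56,900; 2 additional charges → +$29,000. Combined base = $85,900.
Defendant has surrendered passport (−15%): $85,900 × 0.85 = $73,015.
Two or more prior felony convictions (+$20,500 flat): $73,015 + $20,500 = $93,515.
Offense involved a minor victim (+$6,250 flat): $93,515 + $6,250 = $99,765.
Offense was committed for financial gain (+$20,250 flat): $99,765 + $20,250 = $120,015.
$120,015 is within the $200,000 maximum.
$120,015 is at or above the $6,000 minimum.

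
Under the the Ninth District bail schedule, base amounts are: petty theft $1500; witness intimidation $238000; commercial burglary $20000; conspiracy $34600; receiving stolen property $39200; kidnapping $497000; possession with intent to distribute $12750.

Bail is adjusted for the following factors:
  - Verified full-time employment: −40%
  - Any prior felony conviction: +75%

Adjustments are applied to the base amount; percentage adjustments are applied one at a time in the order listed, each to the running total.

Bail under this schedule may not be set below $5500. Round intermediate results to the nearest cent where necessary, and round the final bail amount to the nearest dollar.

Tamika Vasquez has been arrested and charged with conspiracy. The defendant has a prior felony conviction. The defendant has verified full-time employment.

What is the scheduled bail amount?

Base amounts from the schedule: conspiracy $34600.
Single charge. Combined base = $34600.
Verified full-time employment (−40%): $34600 × 0.6 = $20760.
Any prior felony conviction (+75%): $20760 × 1.75 = $36330.
$36330 is at or above the $5500 minimum.

$36330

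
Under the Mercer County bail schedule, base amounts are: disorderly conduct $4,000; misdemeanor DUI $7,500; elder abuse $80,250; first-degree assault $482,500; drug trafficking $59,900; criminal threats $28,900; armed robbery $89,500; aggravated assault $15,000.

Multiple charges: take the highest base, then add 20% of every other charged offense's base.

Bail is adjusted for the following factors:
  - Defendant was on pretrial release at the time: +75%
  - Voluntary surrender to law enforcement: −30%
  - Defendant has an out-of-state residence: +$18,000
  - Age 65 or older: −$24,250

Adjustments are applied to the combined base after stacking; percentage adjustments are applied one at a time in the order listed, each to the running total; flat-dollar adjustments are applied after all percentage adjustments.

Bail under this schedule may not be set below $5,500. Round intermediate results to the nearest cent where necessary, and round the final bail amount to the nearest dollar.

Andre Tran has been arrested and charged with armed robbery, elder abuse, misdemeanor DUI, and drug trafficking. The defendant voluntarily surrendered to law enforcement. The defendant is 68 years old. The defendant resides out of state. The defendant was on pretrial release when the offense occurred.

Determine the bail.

Base amounts from the schedule: armed robbery $89,500; elder abuse $80,250; misdemeanor DUI $7,500; drug trafficking $59,900.
Stacking rule: highest base plus 20% of each additional charge. Highest is armed robbery at $89,500. Additional: $80,250 × 20% = $16,050; $7,500 × 20% = $1,500; $59,900 × 20% = $11,980. Combined base = $89,500 + $29,530 = $119,030.
Defendant was on pretrial release at the time (+75%): $119,030 × 1.75 = $208,302.50.
Voluntary surrender to law enforcement (−30%): $208,302.50 × 0.7 = $145,811.75.
Defendant has an out-of-state residence (+$18,000 flat): $145,811.75 + $18,000 = $163,811.75.
Age 65 or older (−$24,250 flat): $163,811.75 − $24,250 = $139,561.75.
$139,561.75 is at or above the $5,500 minimum.
Rounded to the nearest dollar: $139,562.

$139,562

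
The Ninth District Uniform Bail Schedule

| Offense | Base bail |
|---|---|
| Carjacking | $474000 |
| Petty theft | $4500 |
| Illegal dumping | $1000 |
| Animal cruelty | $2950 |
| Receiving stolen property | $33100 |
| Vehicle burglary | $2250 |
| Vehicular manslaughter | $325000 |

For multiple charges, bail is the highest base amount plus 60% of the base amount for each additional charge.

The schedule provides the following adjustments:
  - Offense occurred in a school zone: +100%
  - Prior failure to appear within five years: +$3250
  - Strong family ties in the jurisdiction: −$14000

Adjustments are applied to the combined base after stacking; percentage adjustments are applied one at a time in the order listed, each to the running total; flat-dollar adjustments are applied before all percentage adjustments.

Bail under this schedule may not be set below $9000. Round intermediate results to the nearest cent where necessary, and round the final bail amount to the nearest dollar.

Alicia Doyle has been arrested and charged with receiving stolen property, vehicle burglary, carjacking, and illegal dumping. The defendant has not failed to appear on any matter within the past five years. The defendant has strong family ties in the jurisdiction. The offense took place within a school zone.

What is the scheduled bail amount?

$963620

Base amounts from the schedule: receiving stolen property $33100; vehicle burglary $2250; carjacking $474000; illegal dumping $1000.
Stacking rule: highest base plus 60% of each additional charge. Highest is carjacking at $474000. Additional: $33100 × 60% = $19860; $2250 × 60% = $1350; $1000 × 60% = $600. Combined base = $474000 + $21810 = $495810.
Strong family ties in the jurisdiction (−$14000 flat): $495810 − $14000 = $481810.
Offense occurred in a school zone (+100%): $481810 × 2 = $963620.
$963620 is at or above the $9000 minimum.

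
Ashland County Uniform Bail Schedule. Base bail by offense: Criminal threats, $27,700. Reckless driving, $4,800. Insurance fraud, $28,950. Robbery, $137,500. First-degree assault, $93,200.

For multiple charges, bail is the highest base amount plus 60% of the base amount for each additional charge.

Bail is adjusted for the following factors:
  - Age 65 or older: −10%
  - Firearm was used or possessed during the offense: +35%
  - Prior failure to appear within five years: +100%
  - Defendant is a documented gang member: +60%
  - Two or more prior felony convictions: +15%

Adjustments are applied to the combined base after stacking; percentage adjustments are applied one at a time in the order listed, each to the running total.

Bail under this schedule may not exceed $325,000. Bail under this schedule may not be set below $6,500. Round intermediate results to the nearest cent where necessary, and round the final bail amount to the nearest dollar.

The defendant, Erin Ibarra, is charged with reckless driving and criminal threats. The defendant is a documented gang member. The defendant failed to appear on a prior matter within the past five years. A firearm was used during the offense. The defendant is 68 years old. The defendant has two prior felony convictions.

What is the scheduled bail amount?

Base amounts from the schedule: reckless driving $4,800; criminal threats $27,700.
Stacking rule: highest base plus 60% of each additional charge. Highest is criminal threats at $27,700. Additional: $4,800 × 60% = $2,880. Combined base = $27,700 + $2,880 = $30,580.
Age 65 or older (−10%): $30,580 × 0.9 = $27,522.
Firearm was used or possessed during the offense (+35%): $27,522 × 1.35 = $37,154.70.
Prior failure to appear within five years (+100%): $37,154.70 × 2 = $74,309.40.
Defendant is a documented gang member (+60%): $74,309.40 × 1.6 = $118,895.04.
Two or more prior felony convictions (+15%): $118,895.04 × 1.15 = $136,729.30.
$136,729.30 is within the $325,000 maximum.
$136,729.30 is at or above the $6,500 minimum.
Rounded to the nearest dollar: $136,729.

$136,729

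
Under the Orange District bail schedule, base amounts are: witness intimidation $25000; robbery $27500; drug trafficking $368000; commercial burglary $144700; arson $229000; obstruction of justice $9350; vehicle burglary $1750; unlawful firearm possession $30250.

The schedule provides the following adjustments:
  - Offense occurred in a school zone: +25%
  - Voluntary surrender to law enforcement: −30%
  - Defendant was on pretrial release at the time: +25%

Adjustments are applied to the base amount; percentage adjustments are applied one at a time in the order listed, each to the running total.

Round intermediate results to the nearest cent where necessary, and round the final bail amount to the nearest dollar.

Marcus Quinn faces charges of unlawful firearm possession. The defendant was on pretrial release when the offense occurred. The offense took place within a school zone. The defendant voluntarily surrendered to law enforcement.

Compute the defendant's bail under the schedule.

Base amounts from the schedule: unlawful firearm possession $30250.
Single charge. Combined base = $30250.
Offense occurred in a school zone (+25%): $30250 × 1.25 = $37812.50.
Voluntary surrender to law enforcement (−30%): $37812.50 × 0.7 = $26468.75.
Defendant was on pretrial release at the time (+25%): $26468.75 × 1.25 = $33085.94.
Rounded to the nearest dollar: $33086.

$33086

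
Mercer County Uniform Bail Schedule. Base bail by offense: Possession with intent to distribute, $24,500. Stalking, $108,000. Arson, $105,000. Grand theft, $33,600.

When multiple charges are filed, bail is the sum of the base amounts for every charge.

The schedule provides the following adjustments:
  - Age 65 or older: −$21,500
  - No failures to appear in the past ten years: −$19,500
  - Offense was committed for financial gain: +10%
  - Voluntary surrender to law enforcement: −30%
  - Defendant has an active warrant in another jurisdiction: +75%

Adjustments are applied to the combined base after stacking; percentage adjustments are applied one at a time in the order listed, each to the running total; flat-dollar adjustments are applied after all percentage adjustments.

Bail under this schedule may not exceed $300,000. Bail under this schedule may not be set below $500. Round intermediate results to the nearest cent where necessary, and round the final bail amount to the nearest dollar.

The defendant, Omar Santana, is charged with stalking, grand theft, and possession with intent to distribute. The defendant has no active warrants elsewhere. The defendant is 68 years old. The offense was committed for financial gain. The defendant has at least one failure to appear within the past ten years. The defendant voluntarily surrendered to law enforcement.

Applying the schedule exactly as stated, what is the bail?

$106,397

Base amounts from the schedule: stalking $108,000; grand theft $33,600; possession with intent to distribute $24,500.
Stacking rule: sum of all bases. $108,000 + $33,600 + $24,500 = $166,100.
Offense was committed for financial gain (+10%): $166,100 × 1.1 = $182,710.
Voluntary surrender to law enforcement (−30%): $182,710 × 0.7 = $127,897.
Age 65 or older (−$21,500 flat): $127,897 − $21,500 = $106,397.
$106,397 is within the $300,000 maximum.
$106,397 is at or above the $500 minimum.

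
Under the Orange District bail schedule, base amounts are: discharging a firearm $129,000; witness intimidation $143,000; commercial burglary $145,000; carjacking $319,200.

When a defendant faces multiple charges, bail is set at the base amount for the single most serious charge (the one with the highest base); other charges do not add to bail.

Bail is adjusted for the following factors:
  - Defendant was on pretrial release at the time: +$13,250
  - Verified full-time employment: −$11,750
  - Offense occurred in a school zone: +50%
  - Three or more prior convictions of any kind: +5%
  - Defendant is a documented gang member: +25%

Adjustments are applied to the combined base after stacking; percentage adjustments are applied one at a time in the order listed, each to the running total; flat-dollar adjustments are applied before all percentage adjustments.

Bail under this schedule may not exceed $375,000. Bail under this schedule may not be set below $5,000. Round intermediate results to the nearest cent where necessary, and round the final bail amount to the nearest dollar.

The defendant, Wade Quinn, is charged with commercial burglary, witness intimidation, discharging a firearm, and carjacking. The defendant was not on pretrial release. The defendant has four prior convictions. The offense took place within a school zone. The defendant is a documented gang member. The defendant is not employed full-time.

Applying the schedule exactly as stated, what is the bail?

$375,000

Base amounts from the schedule: commercial burglary $145,000; witness intimidation $143,000; discharging a firearm $129,000; carjacking $319,200.
Stacking rule: use the highest base only. Highest is carjacking at $319,200. Combined base = $319,200.
Offense occurred in a school zone (+50%): $319,200 × 1.5 = $478,800.
Three or more prior convictions of any kind (+5%): $478,800 × 1.05 = $502,740.
Defendant is a documented gang member (+25%): $502,740 × 1.25 = $628,425.
Result $628,425 exceeds the maximum of $375,000; bail is capped at $375,000.
$375,000 is at or above the $5,000 minimum.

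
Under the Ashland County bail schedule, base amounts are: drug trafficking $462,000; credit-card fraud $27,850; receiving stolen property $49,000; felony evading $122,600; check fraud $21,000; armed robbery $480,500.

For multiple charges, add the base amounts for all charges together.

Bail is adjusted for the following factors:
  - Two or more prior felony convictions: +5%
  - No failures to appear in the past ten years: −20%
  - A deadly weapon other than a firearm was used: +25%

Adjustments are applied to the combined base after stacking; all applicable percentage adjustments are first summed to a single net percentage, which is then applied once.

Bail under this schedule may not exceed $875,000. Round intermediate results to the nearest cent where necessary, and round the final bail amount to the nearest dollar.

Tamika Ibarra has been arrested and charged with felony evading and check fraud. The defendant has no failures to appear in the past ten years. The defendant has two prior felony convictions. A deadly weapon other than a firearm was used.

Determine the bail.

Base amounts from the schedule: felony evading $122,600; check fraud $21,000.
Stacking rule: sum of all bases. $122,600 + $21,000 = $143,600.
Net percentage adjustment: +5% −20% +25% = +10%. $143,600 × 1.1 = $157,960.
$157,960 is within the $875,000 maximum.

$157,960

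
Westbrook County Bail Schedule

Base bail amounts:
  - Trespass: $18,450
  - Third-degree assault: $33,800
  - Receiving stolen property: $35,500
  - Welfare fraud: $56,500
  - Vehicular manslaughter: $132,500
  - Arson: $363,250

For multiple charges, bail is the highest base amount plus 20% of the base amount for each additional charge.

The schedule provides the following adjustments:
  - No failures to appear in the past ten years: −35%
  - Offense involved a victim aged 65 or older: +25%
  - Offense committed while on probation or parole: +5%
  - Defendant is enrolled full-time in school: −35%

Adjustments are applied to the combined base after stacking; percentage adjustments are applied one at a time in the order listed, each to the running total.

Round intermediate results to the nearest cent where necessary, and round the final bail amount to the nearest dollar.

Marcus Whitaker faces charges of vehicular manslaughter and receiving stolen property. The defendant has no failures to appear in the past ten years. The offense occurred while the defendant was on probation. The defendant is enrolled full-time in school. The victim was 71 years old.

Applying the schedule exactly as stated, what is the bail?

$77,413

Base amounts from the schedule: vehicular manslaughter $132,500; receiving stolen property $35,500.
Stacking rule: highest base plus 20% of each additional charge. Highest is vehicular manslaughter at $132,500. Additional: $35,500 × 20% = $7,100. Combined base = $132,500 + $7,100 = $139,600.
No failures to appear in the past ten years (−35%): $139,600 × 0.65 = $90,740.
Offense involved a victim aged 65 or older (+25%): $90,740 × 1.25 = $113,425.
Offense committed while on probation or parole (+5%): $113,425 × 1.05 = $119,096.25.
Defendant is enrolled full-time in school (−35%): $119,096.25 × 0.65 = $77,412.56.
Rounded to the nearest dollar: $77,413.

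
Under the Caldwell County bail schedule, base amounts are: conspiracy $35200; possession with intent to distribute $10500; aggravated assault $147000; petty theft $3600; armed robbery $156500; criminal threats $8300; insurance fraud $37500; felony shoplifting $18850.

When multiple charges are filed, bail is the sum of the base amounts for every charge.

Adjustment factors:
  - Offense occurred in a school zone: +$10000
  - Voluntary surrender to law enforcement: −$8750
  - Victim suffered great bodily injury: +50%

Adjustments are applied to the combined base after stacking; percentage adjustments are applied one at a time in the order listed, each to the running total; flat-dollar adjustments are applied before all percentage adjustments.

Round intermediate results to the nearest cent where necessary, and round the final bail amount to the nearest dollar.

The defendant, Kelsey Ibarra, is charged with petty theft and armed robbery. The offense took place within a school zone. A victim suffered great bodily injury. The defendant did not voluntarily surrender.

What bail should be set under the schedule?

$255150

Base amounts from the schedule: petty theft $3600; armed robbery $156500.
Stacking rule: sum of all bases. $3600 + $156500 = $160100.
Offense occurred in a school zone (+$10000 flat): $160100 + $10000 = $170100.
Victim suffered great bodily injury (+50%): $170100 × 1.5 = $255150.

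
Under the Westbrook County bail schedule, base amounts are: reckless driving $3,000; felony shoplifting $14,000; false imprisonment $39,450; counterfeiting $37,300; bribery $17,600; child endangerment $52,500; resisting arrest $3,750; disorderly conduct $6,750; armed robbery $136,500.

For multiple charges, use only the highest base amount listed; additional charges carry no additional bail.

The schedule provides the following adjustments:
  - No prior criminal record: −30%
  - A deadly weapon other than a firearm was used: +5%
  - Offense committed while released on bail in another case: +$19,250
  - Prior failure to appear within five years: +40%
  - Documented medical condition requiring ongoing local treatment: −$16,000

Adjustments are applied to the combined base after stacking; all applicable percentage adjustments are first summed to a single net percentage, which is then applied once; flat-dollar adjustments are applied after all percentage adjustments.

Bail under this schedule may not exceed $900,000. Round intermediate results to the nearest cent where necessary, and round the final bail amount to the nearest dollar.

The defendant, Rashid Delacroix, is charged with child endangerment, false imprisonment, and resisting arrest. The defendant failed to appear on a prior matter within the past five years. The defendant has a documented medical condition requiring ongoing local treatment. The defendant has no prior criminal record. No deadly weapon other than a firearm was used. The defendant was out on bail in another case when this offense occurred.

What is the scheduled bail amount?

$61,000

Base amounts from the schedule: child endangerment $52,500; false imprisonment $39,450; resisting arrest $3,750.
Stacking rule: use the highest base only. Highest is child endangerment at $52,500. Combined base = $52,500.
Net percentage adjustment: −30% +40% = +10%. $52,500 × 1.1 = $57,750.
Offense committed while released on bail in another case (+$19,250 flat): $57,750 + $19,250 = $77,000.
Documented medical condition requiring ongoing local treatment (−$16,000 flat): $77,000 − $16,000 = $61,000.
$61,000 is within the $900,000 maximum.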